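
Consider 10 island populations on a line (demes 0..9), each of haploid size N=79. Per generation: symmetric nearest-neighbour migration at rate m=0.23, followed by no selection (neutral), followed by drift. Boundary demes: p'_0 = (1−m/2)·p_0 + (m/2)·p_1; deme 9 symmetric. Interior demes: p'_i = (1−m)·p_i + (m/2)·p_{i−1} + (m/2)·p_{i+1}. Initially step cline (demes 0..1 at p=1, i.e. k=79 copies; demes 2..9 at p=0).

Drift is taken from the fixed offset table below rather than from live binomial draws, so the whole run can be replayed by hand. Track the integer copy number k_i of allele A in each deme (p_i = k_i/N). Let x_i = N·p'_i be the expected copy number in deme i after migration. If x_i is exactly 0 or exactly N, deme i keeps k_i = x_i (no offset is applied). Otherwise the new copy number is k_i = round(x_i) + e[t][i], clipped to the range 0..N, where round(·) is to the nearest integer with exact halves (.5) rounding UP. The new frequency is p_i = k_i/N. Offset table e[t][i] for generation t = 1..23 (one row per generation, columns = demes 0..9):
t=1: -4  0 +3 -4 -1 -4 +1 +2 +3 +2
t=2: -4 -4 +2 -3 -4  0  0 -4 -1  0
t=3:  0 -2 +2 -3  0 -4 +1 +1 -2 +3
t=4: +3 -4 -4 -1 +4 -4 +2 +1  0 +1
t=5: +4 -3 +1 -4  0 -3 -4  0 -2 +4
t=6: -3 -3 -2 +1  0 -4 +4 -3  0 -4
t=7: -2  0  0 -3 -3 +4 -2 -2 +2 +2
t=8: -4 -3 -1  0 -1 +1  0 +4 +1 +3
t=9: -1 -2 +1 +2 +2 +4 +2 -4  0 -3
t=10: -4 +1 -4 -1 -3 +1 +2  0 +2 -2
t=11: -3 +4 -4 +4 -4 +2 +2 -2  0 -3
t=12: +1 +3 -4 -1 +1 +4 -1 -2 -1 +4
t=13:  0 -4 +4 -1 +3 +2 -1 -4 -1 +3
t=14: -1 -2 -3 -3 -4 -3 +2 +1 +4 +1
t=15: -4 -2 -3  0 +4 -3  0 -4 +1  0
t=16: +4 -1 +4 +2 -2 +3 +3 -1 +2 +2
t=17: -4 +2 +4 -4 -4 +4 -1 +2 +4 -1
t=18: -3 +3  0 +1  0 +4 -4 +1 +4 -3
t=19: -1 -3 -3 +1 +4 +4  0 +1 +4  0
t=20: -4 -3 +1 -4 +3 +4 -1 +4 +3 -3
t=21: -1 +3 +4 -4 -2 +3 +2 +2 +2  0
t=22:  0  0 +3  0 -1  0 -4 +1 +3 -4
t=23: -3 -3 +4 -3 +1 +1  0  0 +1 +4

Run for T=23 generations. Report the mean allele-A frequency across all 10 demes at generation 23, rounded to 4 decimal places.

0.1810

t=0: k=[79 79 0 0 0 0 0 0 0 0]
t=1: x=[79.0000 69.9150 9.0850 0.0000 0.0000 0.0000 0.0000 0.0000 0.0000 0.0000] k=[79 70 12 0 0 0 0 0 0 0]
t=2: x=[77.9650 64.3650 17.2900 1.3800 0.0000 0.0000 0.0000 0.0000 0.0000 0.0000] k=[74 60 19 0 0 0 0 0 0 0]
t=3: x=[72.3900 56.8950 21.5300 2.1850 0.0000 0.0000 0.0000 0.0000 0.0000 0.0000] k=[72 55 24 0 0 0 0 0 0 0]
t=4: x=[70.0450 53.3900 24.8050 2.7600 0.0000 0.0000 0.0000 0.0000 0.0000 0.0000] k=[73 49 21 2 0 0 0 0 0 0]
t=5: x=[70.2400 48.5400 22.0350 3.9550 0.2300 0.0000 0.0000 0.0000 0.0000 0.0000] k=[74 46 23 0 0 0 0 0 0 0]
t=6: x=[70.7800 46.5750 23.0000 2.6450 0.0000 0.0000 0.0000 0.0000 0.0000 0.0000] k=[68 44 21 4 0 0 0 0 0 0]
t=7: x=[65.2400 44.1150 21.6900 5.4950 0.4600 0.0000 0.0000 0.0000 0.0000 0.0000] k=[63 44 22 2 0 0 0 0 0 0]
t=8: x=[60.8150 43.6550 22.2300 4.0700 0.2300 0.0000 0.0000 0.0000 0.0000 0.0000] k=[57 41 21 4 0 0 0 0 0 0]
t=9: x=[55.1600 40.5400 21.3450 5.4950 0.4600 0.0000 0.0000 0.0000 0.0000 0.0000] k=[54 39 22 7 2 0 0 0 0 0]
t=10: x=[52.2750 38.7700 22.2300 8.1500 2.3450 0.2300 0.0000 0.0000 0.0000 0.0000] k=[48 40 18 7 0 1 0 0 0 0]
t=11: x=[47.0800 38.3900 19.2650 7.4600 0.9200 0.7700 0.1150 0.0000 0.0000 0.0000] k=[44 42 15 11 0 3 2 0 0 0]
t=12: x=[43.7700 39.1250 17.6450 10.1950 1.6100 2.5400 1.8850 0.2300 0.0000 0.0000] k=[45 42 14 9 3 7 1 0 0 0]
t=13: x=[44.6550 39.1250 16.6450 8.8850 4.1500 5.8500 1.5750 0.1150 0.0000 0.0000] k=[45 35 21 8 7 8 1 0 0 0]
t=14: x=[43.8500 34.5400 21.1150 9.3800 7.2300 7.0800 1.6900 0.1150 0.0000 0.0000] k=[43 33 18 6 3 4 4 1 0 0]
t=15: x=[41.8500 32.4250 18.3450 7.0350 3.4600 3.8850 3.6550 1.2300 0.1150 0.0000] k=[38 30 15 7 7 1 4 0 1 0]
t=16: x=[37.0800 29.1950 15.8050 7.9200 6.3100 2.0350 3.1950 0.5750 0.7700 0.1150] k=[41 28 20 10 4 5 6 0 3 2]
t=17: x=[39.5050 28.5750 19.7700 10.4600 4.8050 5.0000 5.1950 1.0350 2.5400 2.1150] k=[36 31 24 6 1 9 4 3 7 1]
t=18: x=[35.4250 30.7700 22.7350 7.4950 2.4950 7.5050 4.4600 3.5750 5.8500 1.6900] k=[32 34 23 8 2 12 0 5 10 0]
t=19: x=[32.2300 32.5050 22.5400 9.0350 3.8400 9.4700 1.9550 5.0000 8.2750 1.1500] k=[31 30 20 10 8 13 2 6 12 1]
t=20: x=[30.8850 28.9650 20.0000 10.9200 8.8050 11.1600 3.7250 6.2300 10.0450 2.2650] k=[27 26 21 7 12 15 3 10 13 0]
t=21: x=[26.8850 25.5400 19.9650 9.1850 11.7700 13.2750 5.1850 9.5400 11.1600 1.4950] k=[26 29 24 5 10 16 7 12 13 1]
t=22: x=[26.3450 28.0800 22.3900 7.7600 10.1150 14.2750 8.6100 11.5400 11.5050 2.3800] k=[26 28 25 8 9 14 5 13 15 0]
t=23: x=[26.2300 27.4250 23.3900 10.0700 9.4600 12.3900 6.9550 12.3100 13.0450 1.7250] k=[23 24 27 7 10 13 7 12 14 6]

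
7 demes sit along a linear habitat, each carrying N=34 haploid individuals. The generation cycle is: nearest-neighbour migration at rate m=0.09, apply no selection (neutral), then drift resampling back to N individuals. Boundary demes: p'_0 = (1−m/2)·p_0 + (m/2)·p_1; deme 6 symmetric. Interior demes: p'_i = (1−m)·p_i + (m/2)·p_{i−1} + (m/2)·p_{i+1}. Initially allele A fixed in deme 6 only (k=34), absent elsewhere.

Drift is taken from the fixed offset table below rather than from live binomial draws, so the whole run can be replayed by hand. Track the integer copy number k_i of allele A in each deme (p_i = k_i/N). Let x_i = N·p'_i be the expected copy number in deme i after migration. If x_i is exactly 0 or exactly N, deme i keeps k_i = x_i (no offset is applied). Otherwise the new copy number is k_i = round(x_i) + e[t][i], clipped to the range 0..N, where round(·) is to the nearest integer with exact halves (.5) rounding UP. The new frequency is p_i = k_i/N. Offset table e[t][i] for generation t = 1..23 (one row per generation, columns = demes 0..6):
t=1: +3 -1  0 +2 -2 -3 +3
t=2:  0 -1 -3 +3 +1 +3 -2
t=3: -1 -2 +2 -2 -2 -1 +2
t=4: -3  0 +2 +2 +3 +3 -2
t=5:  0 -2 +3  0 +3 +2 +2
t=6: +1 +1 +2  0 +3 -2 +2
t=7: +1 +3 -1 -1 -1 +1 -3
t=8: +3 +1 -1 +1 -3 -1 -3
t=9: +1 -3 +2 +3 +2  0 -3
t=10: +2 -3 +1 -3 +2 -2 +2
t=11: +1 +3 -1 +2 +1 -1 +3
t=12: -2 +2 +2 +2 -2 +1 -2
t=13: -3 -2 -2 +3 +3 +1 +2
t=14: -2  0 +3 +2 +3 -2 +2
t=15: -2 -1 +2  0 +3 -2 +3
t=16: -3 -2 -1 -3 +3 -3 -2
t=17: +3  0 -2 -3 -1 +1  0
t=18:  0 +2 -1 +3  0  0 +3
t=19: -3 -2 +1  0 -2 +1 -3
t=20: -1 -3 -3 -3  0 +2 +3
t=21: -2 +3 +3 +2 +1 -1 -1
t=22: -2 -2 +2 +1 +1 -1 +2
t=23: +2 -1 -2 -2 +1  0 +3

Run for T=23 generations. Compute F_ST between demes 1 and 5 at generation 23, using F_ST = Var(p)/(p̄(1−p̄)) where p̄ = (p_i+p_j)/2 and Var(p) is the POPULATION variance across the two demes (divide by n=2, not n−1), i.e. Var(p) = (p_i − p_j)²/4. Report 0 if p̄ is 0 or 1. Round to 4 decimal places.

t=0: k=[0 0 0 0 0 0 34]
t=1: x=[0.0000 0.0000 0.0000 0.0000 0.0000 1.5300 32.4700] k=[0 0 0 0 0 0 34]
t=2: x=[0.0000 0.0000 0.0000 0.0000 0.0000 1.5300 32.4700] k=[0 0 0 0 0 5 30]
t=3: x=[0.0000 0.0000 0.0000 0.0000 0.2250 5.9000 28.8750] k=[0 0 0 0 0 5 31]
t=4: x=[0.0000 0.0000 0.0000 0.0000 0.2250 5.9450 29.8300] k=[0 0 0 0 3 9 28]
t=5: x=[0.0000 0.0000 0.0000 0.1350 3.1350 9.5850 27.1450] k=[0 0 0 0 6 12 29]
t=6: x=[0.0000 0.0000 0.0000 0.2700 6.0000 12.4950 28.2350] k=[0 0 0 0 9 10 30]
t=7: x=[0.0000 0.0000 0.0000 0.4050 8.6400 10.8550 29.1000] k=[0 0 0 0 8 12 26]
t=8: x=[0.0000 0.0000 0.0000 0.3600 7.8200 12.4500 25.3700] k=[0 0 0 1 5 11 22]
t=9: x=[0.0000 0.0000 0.0450 1.1350 5.0900 11.2250 21.5050] k=[0 0 2 4 7 11 19]
t=10: x=[0.0000 0.0900 2.0000 4.0450 7.0450 11.1800 18.6400] k=[0 0 3 1 9 9 21]
t=11: x=[0.0000 0.1350 2.7750 1.4500 8.6400 9.5400 20.4600] k=[0 3 2 3 10 9 23]
t=12: x=[0.1350 2.8200 2.0900 3.2700 9.6400 9.6750 22.3700] k=[0 5 4 5 8 11 20]
t=13: x=[0.2250 4.7300 4.0900 5.0900 8.0000 11.2700 19.5950] k=[0 3 2 8 11 12 22]
t=14: x=[0.1350 2.8200 2.3150 7.8650 10.9100 12.4050 21.5500] k=[0 3 5 10 14 10 24]
t=15: x=[0.1350 2.9550 5.1350 9.9550 13.6400 10.8100 23.3700] k=[0 2 7 10 17 9 26]
t=16: x=[0.0900 2.1350 6.9100 10.1800 16.3250 10.1250 25.2350] k=[0 0 6 7 19 7 23]
t=17: x=[0.0000 0.2700 5.7750 7.4950 17.9200 8.2600 22.2800] k=[0 0 4 4 17 9 22]
t=18: x=[0.0000 0.1800 3.8200 4.5850 16.0550 9.9450 21.4150] k=[0 2 3 8 16 10 24]
t=19: x=[0.0900 1.9550 3.1800 8.1350 15.3700 10.9000 23.3700] k=[0 0 4 8 13 12 20]
t=20: x=[0.0000 0.1800 4.0000 8.0450 12.7300 12.4050 19.6400] k=[0 0 1 5 13 14 23]
t=21: x=[0.0000 0.0450 1.1350 5.1800 12.6850 14.3600 22.5950] k=[0 3 4 7 14 13 22]
t=22: x=[0.1350 2.9100 4.0900 7.1800 13.6400 13.4500 21.5950] k=[0 1 6 8 15 12 24]
t=23: x=[0.0450 1.1800 5.8650 8.2250 14.5500 12.6750 23.4600] k=[2 0 4 6 16 13 26]

0.2364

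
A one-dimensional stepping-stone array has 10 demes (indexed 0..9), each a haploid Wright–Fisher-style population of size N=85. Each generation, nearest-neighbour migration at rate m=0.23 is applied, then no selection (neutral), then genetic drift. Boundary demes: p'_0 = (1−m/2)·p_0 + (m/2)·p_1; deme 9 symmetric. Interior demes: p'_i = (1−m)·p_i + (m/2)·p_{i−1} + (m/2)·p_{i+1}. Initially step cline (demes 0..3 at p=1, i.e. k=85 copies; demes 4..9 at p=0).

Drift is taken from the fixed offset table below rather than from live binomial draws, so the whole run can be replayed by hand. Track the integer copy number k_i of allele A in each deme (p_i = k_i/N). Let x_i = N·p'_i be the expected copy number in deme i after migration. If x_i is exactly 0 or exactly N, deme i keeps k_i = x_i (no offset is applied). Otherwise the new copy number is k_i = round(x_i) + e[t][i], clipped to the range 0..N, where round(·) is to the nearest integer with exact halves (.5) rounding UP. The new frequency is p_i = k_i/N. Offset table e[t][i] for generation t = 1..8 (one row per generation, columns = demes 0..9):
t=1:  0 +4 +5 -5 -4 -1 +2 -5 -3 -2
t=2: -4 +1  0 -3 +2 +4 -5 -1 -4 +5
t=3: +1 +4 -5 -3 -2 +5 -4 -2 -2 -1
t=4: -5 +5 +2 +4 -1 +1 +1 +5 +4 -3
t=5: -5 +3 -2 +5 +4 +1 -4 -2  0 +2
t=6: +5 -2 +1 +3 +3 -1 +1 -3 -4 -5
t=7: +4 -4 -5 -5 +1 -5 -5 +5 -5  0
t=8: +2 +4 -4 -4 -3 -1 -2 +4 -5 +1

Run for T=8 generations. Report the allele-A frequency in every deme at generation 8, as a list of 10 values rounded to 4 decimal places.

t=0: k=[85 85 85 85 0 0 0 0 0 0]
t=1: x=[85.0000 85.0000 85.0000 75.2250 9.7750 0.0000 0.0000 0.0000 0.0000 0.0000] k=[85 85 85 70 6 0 0 0 0 0]
t=2: x=[85.0000 85.0000 83.2750 64.3650 12.6700 0.6900 0.0000 0.0000 0.0000 0.0000] k=[85 85 83 61 15 5 0 0 0 0]
t=3: x=[85.0000 84.7700 80.7000 58.2400 19.1400 5.5750 0.5750 0.0000 0.0000 0.0000] k=[85 85 76 55 17 11 0 0 0 0]
t=4: x=[85.0000 83.9650 74.6200 53.0450 20.6800 10.4250 1.2650 0.0000 0.0000 0.0000] k=[85 85 77 57 20 11 2 0 0 0]
t=5: x=[85.0000 84.0800 75.6200 55.0450 23.2200 11.0000 2.8050 0.2300 0.0000 0.0000] k=[85 85 74 60 27 12 0 0 0 0]
t=6: x=[85.0000 83.7350 73.6550 57.8150 29.0700 12.3450 1.3800 0.0000 0.0000 0.0000] k=[85 82 75 61 32 11 2 0 0 0]
t=7: x=[84.6550 81.5400 74.1950 59.2750 32.9200 12.3800 2.8050 0.2300 0.0000 0.0000] k=[85 78 69 54 34 7 0 5 0 0]
t=8: x=[84.1950 77.7700 68.3100 53.4250 33.1950 9.3000 1.3800 3.8500 0.5750 0.0000] k=[85 82 64 49 30 8 0 8 0 0]

[1.0000, 0.9647, 0.7529, 0.5765, 0.3529, 0.0941, 0.0000, 0.0941, 0.0000, 0.0000]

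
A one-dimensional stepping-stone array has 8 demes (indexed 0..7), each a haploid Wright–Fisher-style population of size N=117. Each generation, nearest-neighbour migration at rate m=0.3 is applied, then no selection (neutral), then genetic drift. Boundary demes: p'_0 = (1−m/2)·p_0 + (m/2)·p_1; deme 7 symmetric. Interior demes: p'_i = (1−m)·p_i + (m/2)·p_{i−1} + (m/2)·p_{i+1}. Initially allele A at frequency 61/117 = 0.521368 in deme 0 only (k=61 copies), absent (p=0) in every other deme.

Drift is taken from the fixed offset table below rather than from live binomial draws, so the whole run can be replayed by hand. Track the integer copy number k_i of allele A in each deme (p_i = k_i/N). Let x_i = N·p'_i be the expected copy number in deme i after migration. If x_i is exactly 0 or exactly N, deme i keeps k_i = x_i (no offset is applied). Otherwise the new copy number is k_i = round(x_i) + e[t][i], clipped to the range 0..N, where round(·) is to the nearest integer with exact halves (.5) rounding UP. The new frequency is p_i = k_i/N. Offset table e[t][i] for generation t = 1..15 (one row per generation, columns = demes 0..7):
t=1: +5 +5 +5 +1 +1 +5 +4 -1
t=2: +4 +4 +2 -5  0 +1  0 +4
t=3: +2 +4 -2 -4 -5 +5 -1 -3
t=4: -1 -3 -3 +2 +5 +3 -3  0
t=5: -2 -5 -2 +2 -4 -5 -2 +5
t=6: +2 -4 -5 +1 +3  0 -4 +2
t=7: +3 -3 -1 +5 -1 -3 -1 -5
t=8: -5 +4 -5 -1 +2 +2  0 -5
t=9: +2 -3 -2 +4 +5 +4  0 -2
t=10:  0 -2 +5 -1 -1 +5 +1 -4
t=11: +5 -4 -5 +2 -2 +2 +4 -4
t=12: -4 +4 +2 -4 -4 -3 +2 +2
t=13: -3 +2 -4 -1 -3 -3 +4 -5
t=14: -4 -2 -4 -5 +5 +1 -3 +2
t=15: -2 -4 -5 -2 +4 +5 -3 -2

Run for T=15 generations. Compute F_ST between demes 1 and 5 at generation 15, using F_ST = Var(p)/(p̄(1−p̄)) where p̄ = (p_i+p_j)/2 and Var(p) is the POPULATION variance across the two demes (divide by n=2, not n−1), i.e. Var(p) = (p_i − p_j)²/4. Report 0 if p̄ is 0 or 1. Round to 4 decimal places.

t=0: k=[61 0 0 0 0 0 0 0]
t=1: x=[51.8500 9.1500 0.0000 0.0000 0.0000 0.0000 0.0000 0.0000] k=[57 14 0 0 0 0 0 0]
t=2: x=[50.5500 18.3500 2.1000 0.0000 0.0000 0.0000 0.0000 0.0000] k=[55 22 4 0 0 0 0 0]
t=3: x=[50.0500 24.2500 6.1000 0.6000 0.0000 0.0000 0.0000 0.0000] k=[52 28 4 0 0 0 0 0]
t=4: x=[48.4000 28.0000 7.0000 0.6000 0.0000 0.0000 0.0000 0.0000] k=[47 25 4 3 0 0 0 0]
t=5: x=[43.7000 25.1500 7.0000 2.7000 0.4500 0.0000 0.0000 0.0000] k=[42 20 5 5 0 0 0 0]
t=6: x=[38.7000 21.0500 7.2500 4.2500 0.7500 0.0000 0.0000 0.0000] k=[41 17 2 5 4 0 0 0]
t=7: x=[37.4000 18.3500 4.7000 4.4000 3.5500 0.6000 0.0000 0.0000] k=[40 15 4 9 3 0 0 0]
t=8: x=[36.2500 17.1000 6.4000 7.3500 3.4500 0.4500 0.0000 0.0000] k=[31 21 1 6 5 2 0 0]
t=9: x=[29.5000 19.5000 4.7500 5.1000 4.7000 2.1500 0.3000 0.0000] k=[32 17 3 9 10 6 0 0]
t=10: x=[29.7500 17.1500 6.0000 8.2500 9.2500 5.7000 0.9000 0.0000] k=[30 15 11 7 8 11 2 0]
t=11: x=[27.7500 16.6500 11.0000 7.7500 8.3000 9.2000 3.0500 0.3000] k=[33 13 6 10 6 11 7 0]
t=12: x=[30.0000 14.9500 7.6500 8.8000 7.3500 9.6500 6.5500 1.0500] k=[26 19 10 5 3 7 9 3]
t=13: x=[24.9500 18.7000 10.6000 5.4500 3.9000 6.7000 7.8000 3.9000] k=[22 21 7 4 1 4 12 0]
t=14: x=[21.8500 19.0500 8.6500 4.0000 1.9000 4.7500 9.0000 1.8000] k=[18 17 5 0 7 6 6 4]
t=15: x=[17.8500 15.3500 6.0500 1.8000 5.8000 6.1500 5.7000 4.3000] k=[16 11 1 0 10 11 3 2]

0.0000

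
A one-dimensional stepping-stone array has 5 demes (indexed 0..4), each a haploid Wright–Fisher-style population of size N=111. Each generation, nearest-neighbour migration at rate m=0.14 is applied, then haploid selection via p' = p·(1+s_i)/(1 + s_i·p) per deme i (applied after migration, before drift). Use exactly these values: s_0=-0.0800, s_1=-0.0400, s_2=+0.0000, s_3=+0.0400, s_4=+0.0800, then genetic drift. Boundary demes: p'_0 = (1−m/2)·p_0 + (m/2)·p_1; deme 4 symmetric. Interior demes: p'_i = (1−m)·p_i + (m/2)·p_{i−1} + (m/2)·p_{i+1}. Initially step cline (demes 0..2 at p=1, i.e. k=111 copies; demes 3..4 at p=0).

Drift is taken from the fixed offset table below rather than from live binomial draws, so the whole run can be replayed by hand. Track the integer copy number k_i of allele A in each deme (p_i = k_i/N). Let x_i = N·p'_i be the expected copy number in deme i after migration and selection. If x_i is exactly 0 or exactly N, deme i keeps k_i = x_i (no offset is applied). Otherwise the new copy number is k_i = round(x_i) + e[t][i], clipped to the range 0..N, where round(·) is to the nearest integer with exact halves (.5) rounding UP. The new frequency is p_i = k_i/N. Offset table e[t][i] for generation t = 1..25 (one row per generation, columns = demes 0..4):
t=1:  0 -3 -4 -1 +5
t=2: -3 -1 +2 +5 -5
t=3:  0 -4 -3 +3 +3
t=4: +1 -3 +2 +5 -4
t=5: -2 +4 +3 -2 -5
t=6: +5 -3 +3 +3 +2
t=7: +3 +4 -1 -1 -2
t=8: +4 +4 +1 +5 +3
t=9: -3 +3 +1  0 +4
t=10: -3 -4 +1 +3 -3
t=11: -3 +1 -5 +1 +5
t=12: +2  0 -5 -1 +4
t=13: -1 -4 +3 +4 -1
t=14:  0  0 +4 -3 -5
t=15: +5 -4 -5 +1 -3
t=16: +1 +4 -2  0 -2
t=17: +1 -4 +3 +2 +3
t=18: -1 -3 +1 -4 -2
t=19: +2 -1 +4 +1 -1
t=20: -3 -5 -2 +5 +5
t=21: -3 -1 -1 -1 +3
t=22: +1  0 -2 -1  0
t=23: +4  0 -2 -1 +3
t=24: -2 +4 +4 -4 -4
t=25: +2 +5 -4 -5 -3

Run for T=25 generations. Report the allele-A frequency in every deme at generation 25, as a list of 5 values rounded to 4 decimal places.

[0.7477, 0.7477, 0.6306, 0.5495, 0.5946]

t=0: k=[111 111 111 0 0]
t=1: x=[111.0000 111.0000 103.2300 8.0582 0.0000] k=[111 111 99 7 0]
t=2: x=[111.0000 110.1253 93.4000 13.4054 0.5290] k=[111 109 95 18 0]
t=3: x=[110.8478 108.0448 90.5900 22.8331 1.3596] k=[111 104 88 26 4]
t=4: x=[110.4676 103.0748 84.7800 29.6443 5.9594] k=[111 100 87 35 2]
t=5: x=[110.1635 99.4442 84.2700 37.2949 4.6404] k=[108 103 87 35 0]
t=6: x=[107.3682 101.8946 84.4800 37.1531 2.6413] k=[111 99 87 40 5]
t=7: x=[110.0876 98.5561 84.5500 41.8576 8.0030] k=[111 103 84 41 6]
t=8: x=[110.3916 101.8946 82.3200 42.5846 9.0708] k=[111 106 83 48 12]
t=9: x=[110.6197 104.4945 82.1600 49.0009 15.5192] k=[108 107 83 49 20]
t=10: x=[107.6710 105.1685 82.3000 50.4272 23.4205] k=[105 101 83 53 20]
t=11: x=[104.2073 99.6094 82.1600 53.8767 23.7135] k=[101 101 77 55 29]
t=12: x=[100.2149 98.8864 77.1400 55.8083 32.5623] k=[102 99 72 55 37]
t=13: x=[101.0608 96.8228 72.7000 56.0183 40.2120] k=[100 93 76 60 39]
t=14: x=[98.6223 91.6566 76.0700 60.7306 42.4689] k=[99 92 80 58 37]
t=15: x=[97.5555 90.9891 79.3000 59.1549 40.4267] k=[103 87 74 60 37]
t=16: x=[101.1573 86.4381 73.9300 60.4515 40.5699] k=[102 90 72 60 39]
t=17: x=[100.3862 88.8655 72.4200 60.4515 42.4689] k=[101 85 75 62 45]
t=18: x=[99.0174 84.6076 74.7900 62.7922 48.2780] k=[98 82 76 59 46]
t=19: x=[95.8201 81.8307 75.2300 60.3617 49.0060] k=[98 81 79 61 48]
t=20: x=[95.7457 81.1679 77.8800 62.4239 51.0242] k=[93 76 76 67 56]
t=21: x=[90.4502 76.2226 75.3700 67.8985 58.9016] k=[87 75 74 67 62]
t=22: x=[84.5154 74.7811 73.5800 68.1761 64.4422] k=[86 75 72 67 64]
t=23: x=[83.5434 74.5680 71.8600 68.1761 66.2795] k=[88 75 70 67 69]
t=24: x=[85.4887 74.5680 70.1400 68.3843 70.8525] k=[83 79 74 64 67]
t=25: x=[80.9271 77.9911 73.6500 65.9634 68.8204] k=[83 83 70 61 66]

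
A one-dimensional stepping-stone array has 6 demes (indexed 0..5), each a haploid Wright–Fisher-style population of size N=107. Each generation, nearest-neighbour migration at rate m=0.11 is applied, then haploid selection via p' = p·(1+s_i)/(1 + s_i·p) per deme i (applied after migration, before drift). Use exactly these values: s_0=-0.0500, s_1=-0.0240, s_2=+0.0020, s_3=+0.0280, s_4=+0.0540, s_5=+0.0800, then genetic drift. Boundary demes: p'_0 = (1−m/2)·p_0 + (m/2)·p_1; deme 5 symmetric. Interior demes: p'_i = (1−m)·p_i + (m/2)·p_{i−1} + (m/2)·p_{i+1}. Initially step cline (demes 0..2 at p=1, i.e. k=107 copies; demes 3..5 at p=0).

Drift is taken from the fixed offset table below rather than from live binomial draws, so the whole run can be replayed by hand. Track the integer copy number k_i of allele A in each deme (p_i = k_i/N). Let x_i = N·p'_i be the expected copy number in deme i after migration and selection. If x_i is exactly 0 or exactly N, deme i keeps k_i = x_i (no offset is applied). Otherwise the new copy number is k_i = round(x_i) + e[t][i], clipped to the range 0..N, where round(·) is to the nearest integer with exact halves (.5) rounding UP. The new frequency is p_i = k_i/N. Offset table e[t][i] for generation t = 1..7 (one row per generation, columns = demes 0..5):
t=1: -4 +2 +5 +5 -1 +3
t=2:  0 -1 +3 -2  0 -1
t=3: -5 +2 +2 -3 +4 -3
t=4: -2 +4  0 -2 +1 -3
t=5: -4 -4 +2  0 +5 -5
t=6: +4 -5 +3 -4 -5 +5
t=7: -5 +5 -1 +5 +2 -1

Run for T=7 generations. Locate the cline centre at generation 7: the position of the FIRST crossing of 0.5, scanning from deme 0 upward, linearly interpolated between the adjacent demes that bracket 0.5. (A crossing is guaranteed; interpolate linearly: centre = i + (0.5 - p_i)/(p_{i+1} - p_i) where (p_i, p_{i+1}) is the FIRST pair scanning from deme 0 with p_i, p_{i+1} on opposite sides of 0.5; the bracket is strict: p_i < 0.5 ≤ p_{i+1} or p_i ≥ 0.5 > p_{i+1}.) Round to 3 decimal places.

2.623

t=0: k=[107 107 107 0 0 0]
t=1: x=[107.0000 107.0000 101.1261 6.0405 0.0000 0.0000] k=[107 107 106 11 0 0]
t=2: x=[107.0000 106.9436 100.8416 15.9920 0.6375 0.0000] k=[107 106 104 14 1 0]
t=3: x=[106.9421 105.9193 99.1745 18.6566 1.7482 0.0594] k=[102 107 101 16 6 0]
t=4: x=[102.0378 106.3802 96.6737 20.5801 6.5354 0.3563] k=[100 107 97 19 8 0]
t=5: x=[100.0594 106.0422 93.2839 23.1826 8.5706 0.4750] k=[96 102 95 23 14 0]
t=6: x=[95.8271 101.1521 91.4516 27.0189 14.3666 0.8311] k=[100 96 94 23 9 6]
t=7: x=[99.4269 95.8701 90.2333 26.6843 10.0748 6.6277] k=[94 101 89 32 12 6]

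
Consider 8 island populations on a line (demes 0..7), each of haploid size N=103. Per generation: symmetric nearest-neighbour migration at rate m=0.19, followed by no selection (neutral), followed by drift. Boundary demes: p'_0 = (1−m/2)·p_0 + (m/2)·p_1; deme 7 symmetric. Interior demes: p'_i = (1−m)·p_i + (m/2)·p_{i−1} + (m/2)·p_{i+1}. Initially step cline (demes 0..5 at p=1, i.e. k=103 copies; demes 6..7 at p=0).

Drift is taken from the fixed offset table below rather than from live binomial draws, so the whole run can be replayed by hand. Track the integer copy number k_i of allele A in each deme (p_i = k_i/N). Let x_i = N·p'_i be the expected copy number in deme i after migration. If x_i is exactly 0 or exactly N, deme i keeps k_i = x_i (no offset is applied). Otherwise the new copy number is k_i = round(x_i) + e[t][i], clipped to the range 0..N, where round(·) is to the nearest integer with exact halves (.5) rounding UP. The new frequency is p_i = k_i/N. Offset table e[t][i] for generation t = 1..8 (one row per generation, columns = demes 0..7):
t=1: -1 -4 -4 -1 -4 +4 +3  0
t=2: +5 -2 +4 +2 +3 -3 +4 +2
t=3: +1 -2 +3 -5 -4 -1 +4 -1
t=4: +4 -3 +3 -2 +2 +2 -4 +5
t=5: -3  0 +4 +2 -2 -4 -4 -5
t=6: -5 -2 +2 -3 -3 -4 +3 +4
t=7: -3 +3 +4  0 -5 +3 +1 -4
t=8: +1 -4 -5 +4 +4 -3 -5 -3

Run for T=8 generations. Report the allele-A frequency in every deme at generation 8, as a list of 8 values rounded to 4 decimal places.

[1.0000, 1.0000, 0.9515, 0.9806, 0.8544, 0.6311, 0.3107, 0.1165]

t=0: k=[103 103 103 103 103 103 0 0]
t=1: x=[103.0000 103.0000 103.0000 103.0000 103.0000 93.2150 9.7850 0.0000] k=[103 103 103 103 103 97 13 0]
t=2: x=[103.0000 103.0000 103.0000 103.0000 102.4300 89.5900 19.7450 1.2350] k=[103 103 103 103 103 87 24 3]
t=3: x=[103.0000 103.0000 103.0000 103.0000 101.4800 82.5350 27.9900 4.9950] k=[103 103 103 103 97 82 32 4]
t=4: x=[103.0000 103.0000 103.0000 102.4300 96.1450 78.6750 34.0900 6.6600] k=[103 103 103 100 98 81 30 12]
t=5: x=[103.0000 103.0000 102.7150 100.0950 96.5750 77.7700 33.1350 13.7100] k=[103 103 103 102 95 74 29 9]
t=6: x=[103.0000 103.0000 102.9050 101.4300 93.6700 71.7200 31.3750 10.9000] k=[103 103 103 98 91 68 34 15]
t=7: x=[103.0000 103.0000 102.5250 97.8100 89.4800 66.9550 35.4250 16.8050] k=[103 103 103 98 84 70 36 13]
t=8: x=[103.0000 103.0000 102.5250 97.1450 84.0000 68.1000 37.0450 15.1850] k=[103 103 98 101 88 65 32 12]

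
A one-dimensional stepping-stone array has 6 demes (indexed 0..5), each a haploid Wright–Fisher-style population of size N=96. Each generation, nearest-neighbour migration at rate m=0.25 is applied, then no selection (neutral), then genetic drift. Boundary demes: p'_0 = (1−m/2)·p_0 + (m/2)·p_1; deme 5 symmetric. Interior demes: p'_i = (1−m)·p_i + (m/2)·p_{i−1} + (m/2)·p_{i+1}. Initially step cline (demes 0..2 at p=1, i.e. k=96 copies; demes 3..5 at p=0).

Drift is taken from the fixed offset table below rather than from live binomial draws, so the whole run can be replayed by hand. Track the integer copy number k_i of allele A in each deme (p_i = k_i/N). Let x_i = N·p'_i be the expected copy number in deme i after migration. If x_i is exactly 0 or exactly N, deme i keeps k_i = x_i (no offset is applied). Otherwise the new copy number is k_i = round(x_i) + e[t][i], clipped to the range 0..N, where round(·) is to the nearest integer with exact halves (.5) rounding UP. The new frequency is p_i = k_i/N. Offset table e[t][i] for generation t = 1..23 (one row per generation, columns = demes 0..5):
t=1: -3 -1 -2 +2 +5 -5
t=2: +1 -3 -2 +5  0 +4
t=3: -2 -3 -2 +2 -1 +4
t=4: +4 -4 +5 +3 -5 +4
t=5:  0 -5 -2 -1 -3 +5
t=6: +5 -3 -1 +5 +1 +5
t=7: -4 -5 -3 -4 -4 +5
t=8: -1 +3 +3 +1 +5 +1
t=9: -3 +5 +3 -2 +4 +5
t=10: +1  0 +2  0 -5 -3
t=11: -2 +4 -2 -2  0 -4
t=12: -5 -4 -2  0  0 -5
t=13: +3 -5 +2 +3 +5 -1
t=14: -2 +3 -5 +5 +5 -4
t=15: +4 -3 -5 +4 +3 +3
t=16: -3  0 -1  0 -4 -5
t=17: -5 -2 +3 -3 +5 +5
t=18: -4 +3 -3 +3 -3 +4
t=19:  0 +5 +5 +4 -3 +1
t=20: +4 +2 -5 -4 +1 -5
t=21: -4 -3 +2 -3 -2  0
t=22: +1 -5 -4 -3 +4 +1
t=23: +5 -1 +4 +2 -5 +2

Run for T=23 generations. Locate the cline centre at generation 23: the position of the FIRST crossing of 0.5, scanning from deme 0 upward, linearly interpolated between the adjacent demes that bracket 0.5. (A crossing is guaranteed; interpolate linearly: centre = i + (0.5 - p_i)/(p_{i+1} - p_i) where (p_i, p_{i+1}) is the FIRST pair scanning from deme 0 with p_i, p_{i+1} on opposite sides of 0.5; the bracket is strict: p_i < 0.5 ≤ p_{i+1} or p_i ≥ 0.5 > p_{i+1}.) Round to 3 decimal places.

2.545

t=0: k=[96 96 96 0 0 0]
t=1: x=[96.0000 96.0000 84.0000 12.0000 0.0000 0.0000] k=[96 96 82 14 0 0]
t=2: x=[96.0000 94.2500 75.2500 20.7500 1.7500 0.0000] k=[96 91 73 26 2 0]
t=3: x=[95.3750 89.3750 69.3750 28.8750 4.7500 0.2500] k=[93 86 67 31 4 4]
t=4: x=[92.1250 84.5000 64.8750 32.1250 7.3750 4.0000] k=[96 81 70 35 2 8]
t=5: x=[94.1250 81.5000 67.0000 35.2500 6.8750 7.2500] k=[94 77 65 34 4 12]
t=6: x=[91.8750 77.6250 62.6250 34.1250 8.7500 11.0000] k=[96 75 62 39 10 16]
t=7: x=[93.3750 76.0000 60.7500 38.2500 14.3750 15.2500] k=[89 71 58 34 10 20]
t=8: x=[86.7500 71.6250 56.6250 34.0000 14.2500 18.7500] k=[86 75 60 35 19 20]
t=9: x=[84.6250 74.5000 58.7500 36.1250 21.1250 19.8750] k=[82 80 62 34 25 25]
t=10: x=[81.7500 78.0000 60.7500 36.3750 26.1250 25.0000] k=[83 78 63 36 21 22]
t=11: x=[82.3750 76.7500 61.5000 37.5000 23.0000 21.8750] k=[80 81 60 36 23 18]
t=12: x=[80.1250 78.2500 59.6250 37.3750 24.0000 18.6250] k=[75 74 58 37 24 14]
t=13: x=[74.8750 72.1250 57.3750 38.0000 24.3750 15.2500] k=[78 67 59 41 29 14]
t=14: x=[76.6250 67.3750 57.7500 41.7500 28.6250 15.8750] k=[75 70 53 47 34 12]
t=15: x=[74.3750 68.5000 54.3750 46.1250 32.8750 14.7500] k=[78 66 49 50 36 18]
t=16: x=[76.5000 65.3750 51.2500 48.1250 35.5000 20.2500] k=[74 65 50 48 32 15]
t=17: x=[72.8750 64.2500 51.6250 46.2500 31.8750 17.1250] k=[68 62 55 43 37 22]
t=18: x=[67.2500 61.8750 54.3750 43.7500 35.8750 23.8750] k=[63 65 51 47 33 28]
t=19: x=[63.2500 63.0000 52.2500 45.7500 34.1250 28.6250] k=[63 68 57 50 31 30]
t=20: x=[63.6250 66.0000 57.5000 48.5000 33.2500 30.1250] k=[68 68 53 45 34 25]
t=21: x=[68.0000 66.1250 53.8750 44.6250 34.2500 26.1250] k=[64 63 56 42 32 26]
t=22: x=[63.8750 62.2500 55.1250 42.5000 32.5000 26.7500] k=[65 57 51 40 37 28]
t=23: x=[64.0000 57.2500 50.3750 41.0000 36.2500 29.1250] k=[69 56 54 43 31 31]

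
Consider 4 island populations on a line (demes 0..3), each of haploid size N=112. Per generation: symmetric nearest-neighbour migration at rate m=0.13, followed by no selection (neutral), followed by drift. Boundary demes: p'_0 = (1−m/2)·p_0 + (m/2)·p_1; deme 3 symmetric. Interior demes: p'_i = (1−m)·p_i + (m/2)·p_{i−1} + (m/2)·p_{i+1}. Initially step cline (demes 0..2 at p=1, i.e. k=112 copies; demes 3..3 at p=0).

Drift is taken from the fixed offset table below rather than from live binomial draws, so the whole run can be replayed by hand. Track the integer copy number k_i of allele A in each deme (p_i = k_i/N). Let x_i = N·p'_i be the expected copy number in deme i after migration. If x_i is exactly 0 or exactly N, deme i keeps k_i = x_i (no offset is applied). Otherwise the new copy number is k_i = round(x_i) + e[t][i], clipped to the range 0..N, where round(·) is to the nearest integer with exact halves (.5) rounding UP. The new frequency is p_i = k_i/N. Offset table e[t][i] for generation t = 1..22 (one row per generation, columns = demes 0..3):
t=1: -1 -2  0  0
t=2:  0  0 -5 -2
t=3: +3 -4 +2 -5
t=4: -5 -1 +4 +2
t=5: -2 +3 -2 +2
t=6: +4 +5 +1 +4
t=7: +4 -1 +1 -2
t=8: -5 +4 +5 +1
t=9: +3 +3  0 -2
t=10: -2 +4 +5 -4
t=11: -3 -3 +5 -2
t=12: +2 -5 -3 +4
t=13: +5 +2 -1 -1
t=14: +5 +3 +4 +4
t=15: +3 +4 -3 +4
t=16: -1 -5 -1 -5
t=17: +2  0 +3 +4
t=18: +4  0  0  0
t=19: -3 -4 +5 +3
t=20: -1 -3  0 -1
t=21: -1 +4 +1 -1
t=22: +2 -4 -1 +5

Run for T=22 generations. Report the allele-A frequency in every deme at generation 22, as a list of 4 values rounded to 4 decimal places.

[0.9464, 0.8393, 0.7679, 0.6518]

t=0: k=[112 112 112 0]
t=1: x=[112.0000 112.0000 104.7200 7.2800] k=[112 112 105 7]
t=2: x=[112.0000 111.5450 99.0850 13.3700] k=[112 112 94 11]
t=3: x=[112.0000 110.8300 89.7750 16.3950] k=[112 107 92 11]
t=4: x=[111.6750 106.3500 87.7100 16.2650] k=[107 105 92 18]
t=5: x=[106.8700 104.2850 88.0350 22.8100] k=[105 107 86 25]
t=6: x=[105.1300 105.5050 83.4000 28.9650] k=[109 111 84 33]
t=7: x=[109.1300 109.1150 82.4400 36.3150] k=[112 108 83 34]
t=8: x=[111.7400 106.6350 81.4400 37.1850] k=[107 111 86 38]
t=9: x=[107.2600 109.1150 84.5050 41.1200] k=[110 112 85 39]
t=10: x=[110.1300 110.1150 83.7650 41.9900] k=[108 112 89 38]
t=11: x=[108.2600 110.2450 87.1800 41.3150] k=[105 107 92 39]
t=12: x=[105.1300 105.8950 89.5300 42.4450] k=[107 101 87 46]
t=13: x=[106.6100 100.4800 85.2450 48.6650] k=[112 102 84 48]
t=14: x=[111.3500 101.4800 82.8300 50.3400] k=[112 104 87 54]
t=15: x=[111.4800 103.4150 85.9600 56.1450] k=[112 107 83 60]
t=16: x=[111.6750 105.7650 83.0650 61.4950] k=[111 101 82 56]
t=17: x=[110.3500 100.4150 81.5450 57.6900] k=[112 100 85 62]
t=18: x=[111.2200 99.8050 84.4800 63.4950] k=[112 100 84 63]
t=19: x=[111.2200 99.7400 83.6750 64.3650] k=[108 96 89 67]
t=20: x=[107.2200 96.3250 88.0250 68.4300] k=[106 93 88 67]
t=21: x=[105.1550 93.5200 86.9600 68.3650] k=[104 98 88 67]
t=22: x=[103.6100 97.7400 87.2850 68.3650] k=[106 94 86 73]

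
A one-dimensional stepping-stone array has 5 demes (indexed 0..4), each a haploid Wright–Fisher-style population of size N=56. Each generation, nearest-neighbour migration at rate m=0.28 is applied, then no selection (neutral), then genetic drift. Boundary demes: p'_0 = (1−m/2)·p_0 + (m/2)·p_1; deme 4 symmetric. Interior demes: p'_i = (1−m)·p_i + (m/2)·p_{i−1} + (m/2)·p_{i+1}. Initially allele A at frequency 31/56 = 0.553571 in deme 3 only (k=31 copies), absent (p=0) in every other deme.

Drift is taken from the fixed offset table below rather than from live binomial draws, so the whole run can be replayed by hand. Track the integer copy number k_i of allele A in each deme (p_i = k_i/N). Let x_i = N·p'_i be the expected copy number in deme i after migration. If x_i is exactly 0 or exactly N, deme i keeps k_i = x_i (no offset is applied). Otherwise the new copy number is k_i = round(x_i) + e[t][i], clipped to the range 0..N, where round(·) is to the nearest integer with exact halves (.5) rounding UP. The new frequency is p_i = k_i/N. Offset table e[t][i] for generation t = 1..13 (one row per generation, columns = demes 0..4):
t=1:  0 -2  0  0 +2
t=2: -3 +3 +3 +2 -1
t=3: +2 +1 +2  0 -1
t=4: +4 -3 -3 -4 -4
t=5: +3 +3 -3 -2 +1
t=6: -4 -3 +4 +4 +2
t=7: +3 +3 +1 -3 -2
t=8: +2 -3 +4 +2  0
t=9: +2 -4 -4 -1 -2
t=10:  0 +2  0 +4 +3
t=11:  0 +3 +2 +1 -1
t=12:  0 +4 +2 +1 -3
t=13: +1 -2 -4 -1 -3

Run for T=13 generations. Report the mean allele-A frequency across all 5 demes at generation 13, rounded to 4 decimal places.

0.1607

t=0: k=[0 0 0 31 0]
t=1: x=[0.0000 0.0000 4.3400 22.3200 4.3400] k=[0 0 4 22 6]
t=2: x=[0.0000 0.5600 5.9600 17.2400 8.2400] k=[0 4 9 19 7]
t=3: x=[0.5600 4.1400 9.7000 15.9200 8.6800] k=[3 5 12 16 8]
t=4: x=[3.2800 5.7000 11.5800 14.3200 9.1200] k=[7 3 9 10 5]
t=5: x=[6.4400 4.4000 8.3000 9.1600 5.7000] k=[9 7 5 7 7]
t=6: x=[8.7200 7.0000 5.5600 6.7200 7.0000] k=[5 4 10 11 9]
t=7: x=[4.8600 4.9800 9.3000 10.5800 9.2800] k=[8 8 10 8 7]
t=8: x=[8.0000 8.2800 9.4400 8.1400 7.1400] k=[10 5 13 10 7]
t=9: x=[9.3000 6.8200 11.4600 10.0000 7.4200] k=[11 3 7 9 5]
t=10: x=[9.8800 4.6800 6.7200 8.1600 5.5600] k=[10 7 7 12 9]
t=11: x=[9.5800 7.4200 7.7000 10.8800 9.4200] k=[10 10 10 12 8]
t=12: x=[10.0000 10.0000 10.2800 11.1600 8.5600] k=[10 14 12 12 6]
t=13: x=[10.5600 13.1600 12.2800 11.1600 6.8400] k=[12 11 8 10 4]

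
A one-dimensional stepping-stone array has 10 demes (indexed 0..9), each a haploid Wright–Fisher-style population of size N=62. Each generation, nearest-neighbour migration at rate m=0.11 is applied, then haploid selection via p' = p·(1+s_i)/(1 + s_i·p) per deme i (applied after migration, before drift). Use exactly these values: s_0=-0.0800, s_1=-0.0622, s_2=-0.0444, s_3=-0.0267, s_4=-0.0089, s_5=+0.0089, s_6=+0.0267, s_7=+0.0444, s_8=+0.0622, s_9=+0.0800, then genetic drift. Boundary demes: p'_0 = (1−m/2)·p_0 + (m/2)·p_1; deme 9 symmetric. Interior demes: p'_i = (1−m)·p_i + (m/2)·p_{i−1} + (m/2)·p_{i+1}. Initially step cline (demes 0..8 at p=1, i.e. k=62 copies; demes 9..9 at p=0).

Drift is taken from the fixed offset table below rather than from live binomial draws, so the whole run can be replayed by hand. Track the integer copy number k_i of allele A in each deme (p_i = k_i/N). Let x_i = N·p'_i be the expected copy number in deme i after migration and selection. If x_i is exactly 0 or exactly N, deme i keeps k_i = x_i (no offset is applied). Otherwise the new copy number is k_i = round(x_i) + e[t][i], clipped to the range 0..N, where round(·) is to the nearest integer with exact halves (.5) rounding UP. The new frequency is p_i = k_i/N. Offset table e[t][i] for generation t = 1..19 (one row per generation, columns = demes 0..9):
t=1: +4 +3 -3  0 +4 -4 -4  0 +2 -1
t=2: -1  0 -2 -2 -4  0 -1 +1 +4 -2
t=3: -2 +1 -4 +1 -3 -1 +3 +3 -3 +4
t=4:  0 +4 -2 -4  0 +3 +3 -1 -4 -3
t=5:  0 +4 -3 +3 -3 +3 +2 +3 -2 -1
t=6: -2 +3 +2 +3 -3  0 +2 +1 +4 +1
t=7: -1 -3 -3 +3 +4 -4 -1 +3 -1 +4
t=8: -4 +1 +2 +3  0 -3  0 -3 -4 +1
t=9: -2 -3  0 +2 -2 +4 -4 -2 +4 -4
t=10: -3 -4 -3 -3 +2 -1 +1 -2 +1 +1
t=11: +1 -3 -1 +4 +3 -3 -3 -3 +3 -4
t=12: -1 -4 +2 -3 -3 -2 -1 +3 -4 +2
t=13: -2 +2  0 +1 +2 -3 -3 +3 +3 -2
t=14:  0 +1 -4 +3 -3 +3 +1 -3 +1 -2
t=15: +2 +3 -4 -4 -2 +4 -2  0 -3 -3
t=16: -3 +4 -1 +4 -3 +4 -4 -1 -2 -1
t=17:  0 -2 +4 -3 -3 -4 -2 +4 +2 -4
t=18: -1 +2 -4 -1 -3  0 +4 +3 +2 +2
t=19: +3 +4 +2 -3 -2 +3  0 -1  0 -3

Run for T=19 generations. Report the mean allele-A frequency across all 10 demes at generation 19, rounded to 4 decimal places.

0.8742

t=0: k=[62 62 62 62 62 62 62 62 62 0]
t=1: x=[62.0000 62.0000 62.0000 62.0000 62.0000 62.0000 62.0000 62.0000 58.7793 3.6667] k=[62 62 62 62 62 62 62 62 61 3]
t=2: x=[62.0000 62.0000 62.0000 62.0000 62.0000 62.0000 62.0000 61.9473 58.0919 6.6322] k=[62 62 62 62 62 62 62 62 62 5]
t=3: x=[62.0000 62.0000 62.0000 62.0000 62.0000 62.0000 62.0000 62.0000 59.0398 8.6945] k=[62 62 62 62 62 62 62 62 56 13]
t=4: x=[62.0000 62.0000 62.0000 62.0000 62.0000 62.0000 62.0000 61.6840 54.3777 16.2716] k=[62 62 62 62 62 62 62 61 50 13]
t=5: x=[62.0000 62.0000 62.0000 62.0000 62.0000 62.0000 61.9464 60.5143 49.1940 15.9288] k=[62 62 62 62 62 62 62 62 47 15]
t=6: x=[62.0000 62.0000 62.0000 62.0000 62.0000 62.0000 62.0000 61.2096 46.7689 17.7176] k=[62 62 62 62 62 62 62 62 51 19]
t=7: x=[62.0000 62.0000 62.0000 62.0000 62.0000 62.0000 62.0000 61.4205 50.4239 21.8359] k=[62 62 62 62 62 62 62 62 49 26]
t=8: x=[62.0000 62.0000 62.0000 62.0000 62.0000 62.0000 62.0000 61.3151 49.0781 28.4455] k=[62 62 62 62 62 62 62 58 45 29]
t=9: x=[62.0000 62.0000 62.0000 62.0000 62.0000 62.0000 61.7857 57.6828 45.5738 31.0724] k=[62 62 62 62 62 62 58 56 50 27]
t=10: x=[62.0000 62.0000 62.0000 62.0000 62.0000 61.7819 58.2050 56.0189 49.6718 29.4521] k=[62 62 62 62 62 61 59 54 51 30]
t=11: x=[62.0000 62.0000 62.0000 62.0000 61.9445 60.9541 58.9132 54.4043 50.5828 32.3470] k=[62 62 62 62 62 58 56 51 54 28]
t=12: x=[62.0000 62.0000 62.0000 62.0000 61.7780 58.1422 55.9798 51.8152 52.8843 30.6216] k=[62 62 62 62 59 56 55 55 49 33]
t=13: x=[62.0000 62.0000 62.0000 61.8305 58.9744 56.1571 55.2158 54.9462 49.0781 35.0578] k=[62 62 62 62 61 53 52 58 52 33]
t=14: x=[62.0000 62.0000 62.0000 61.9435 60.6028 53.4505 52.5971 57.5238 51.8093 35.2214] k=[62 62 62 62 58 56 54 55 53 33]
t=15: x=[62.0000 62.0000 62.0000 61.7740 58.0773 56.0478 54.3436 55.1057 52.5054 35.2759] k=[62 62 62 58 56 60 52 55 50 32]
t=16: x=[62.0000 62.0000 61.7698 58.0102 56.2838 59.3625 52.8131 54.8398 49.8841 34.1745] k=[62 62 61 62 53 62 49 54 48 33]
t=17: x=[62.0000 61.9414 61.0693 61.4350 53.9274 60.8005 50.2431 53.7119 48.1644 35.0033] k=[62 60 62 58 51 57 48 58 50 31]
t=18: x=[61.8805 60.1055 61.6548 57.7286 51.6381 56.2216 49.3130 57.2057 49.9901 33.2344] k=[61 62 58 57 49 56 53 60 52 35]
t=19: x=[60.9742 61.7068 57.9983 56.4804 49.7373 55.5017 53.7405 59.2898 52.0206 37.0900] k=[62 62 60 53 48 59 54 58 52 34]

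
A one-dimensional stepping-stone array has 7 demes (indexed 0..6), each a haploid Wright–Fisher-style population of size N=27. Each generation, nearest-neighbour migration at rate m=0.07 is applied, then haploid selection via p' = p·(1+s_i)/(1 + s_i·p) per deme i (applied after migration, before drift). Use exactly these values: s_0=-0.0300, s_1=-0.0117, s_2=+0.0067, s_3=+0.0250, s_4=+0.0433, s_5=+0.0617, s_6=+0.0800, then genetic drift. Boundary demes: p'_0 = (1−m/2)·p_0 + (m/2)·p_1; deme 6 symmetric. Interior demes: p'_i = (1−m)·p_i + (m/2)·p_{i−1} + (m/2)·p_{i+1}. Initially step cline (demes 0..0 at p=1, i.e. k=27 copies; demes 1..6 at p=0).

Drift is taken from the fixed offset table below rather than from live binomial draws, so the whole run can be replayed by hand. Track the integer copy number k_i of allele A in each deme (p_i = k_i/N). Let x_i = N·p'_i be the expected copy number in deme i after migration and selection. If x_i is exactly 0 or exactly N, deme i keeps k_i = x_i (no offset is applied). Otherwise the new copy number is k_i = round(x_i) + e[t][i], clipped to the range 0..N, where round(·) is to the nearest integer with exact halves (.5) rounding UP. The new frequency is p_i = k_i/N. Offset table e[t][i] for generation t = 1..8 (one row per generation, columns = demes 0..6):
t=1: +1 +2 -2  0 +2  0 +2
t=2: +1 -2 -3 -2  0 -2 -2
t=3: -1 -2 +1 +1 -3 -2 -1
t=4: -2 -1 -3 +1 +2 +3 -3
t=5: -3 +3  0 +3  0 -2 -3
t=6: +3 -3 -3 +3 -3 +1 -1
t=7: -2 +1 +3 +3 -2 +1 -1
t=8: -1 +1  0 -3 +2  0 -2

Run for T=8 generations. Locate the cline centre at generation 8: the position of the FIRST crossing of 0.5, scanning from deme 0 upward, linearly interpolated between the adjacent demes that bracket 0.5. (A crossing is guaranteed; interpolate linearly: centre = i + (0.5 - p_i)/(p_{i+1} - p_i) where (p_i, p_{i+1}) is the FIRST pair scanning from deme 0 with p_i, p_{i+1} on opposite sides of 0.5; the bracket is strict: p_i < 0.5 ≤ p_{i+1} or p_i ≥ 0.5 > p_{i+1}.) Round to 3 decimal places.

0.150

t=0: k=[27 0 0 0 0 0 0]
t=1: x=[26.0268 0.9343 0.0000 0.0000 0.0000 0.0000 0.0000] k=[27 3 0 0 0 0 0]
t=2: x=[26.1349 3.6973 0.1057 0.0000 0.0000 0.0000 0.0000] k=[27 2 0 0 0 0 0]
t=3: x=[26.0988 2.7756 0.0705 0.0000 0.0000 0.0000 0.0000] k=[25 1 1 0 0 0 0]
t=4: x=[24.0817 1.8199 0.9712 0.0359 0.0000 0.0000 0.0000] k=[22 1 0 1 0 0 0]
t=5: x=[21.1262 1.6813 0.0705 0.9524 0.0365 0.0000 0.0000] k=[18 5 0 4 0 0 0]
t=6: x=[17.3570 5.2302 0.3171 3.7999 0.1460 0.0000 0.0000] k=[20 2 0 7 0 0 0]
t=7: x=[19.2022 2.5329 0.3171 6.6328 0.2555 0.0000 0.0000] k=[17 4 3 10 0 0 0]
t=8: x=[16.3492 4.3767 3.2993 9.5569 0.3650 0.0000 0.0000] k=[15 5 3 7 2 0 0]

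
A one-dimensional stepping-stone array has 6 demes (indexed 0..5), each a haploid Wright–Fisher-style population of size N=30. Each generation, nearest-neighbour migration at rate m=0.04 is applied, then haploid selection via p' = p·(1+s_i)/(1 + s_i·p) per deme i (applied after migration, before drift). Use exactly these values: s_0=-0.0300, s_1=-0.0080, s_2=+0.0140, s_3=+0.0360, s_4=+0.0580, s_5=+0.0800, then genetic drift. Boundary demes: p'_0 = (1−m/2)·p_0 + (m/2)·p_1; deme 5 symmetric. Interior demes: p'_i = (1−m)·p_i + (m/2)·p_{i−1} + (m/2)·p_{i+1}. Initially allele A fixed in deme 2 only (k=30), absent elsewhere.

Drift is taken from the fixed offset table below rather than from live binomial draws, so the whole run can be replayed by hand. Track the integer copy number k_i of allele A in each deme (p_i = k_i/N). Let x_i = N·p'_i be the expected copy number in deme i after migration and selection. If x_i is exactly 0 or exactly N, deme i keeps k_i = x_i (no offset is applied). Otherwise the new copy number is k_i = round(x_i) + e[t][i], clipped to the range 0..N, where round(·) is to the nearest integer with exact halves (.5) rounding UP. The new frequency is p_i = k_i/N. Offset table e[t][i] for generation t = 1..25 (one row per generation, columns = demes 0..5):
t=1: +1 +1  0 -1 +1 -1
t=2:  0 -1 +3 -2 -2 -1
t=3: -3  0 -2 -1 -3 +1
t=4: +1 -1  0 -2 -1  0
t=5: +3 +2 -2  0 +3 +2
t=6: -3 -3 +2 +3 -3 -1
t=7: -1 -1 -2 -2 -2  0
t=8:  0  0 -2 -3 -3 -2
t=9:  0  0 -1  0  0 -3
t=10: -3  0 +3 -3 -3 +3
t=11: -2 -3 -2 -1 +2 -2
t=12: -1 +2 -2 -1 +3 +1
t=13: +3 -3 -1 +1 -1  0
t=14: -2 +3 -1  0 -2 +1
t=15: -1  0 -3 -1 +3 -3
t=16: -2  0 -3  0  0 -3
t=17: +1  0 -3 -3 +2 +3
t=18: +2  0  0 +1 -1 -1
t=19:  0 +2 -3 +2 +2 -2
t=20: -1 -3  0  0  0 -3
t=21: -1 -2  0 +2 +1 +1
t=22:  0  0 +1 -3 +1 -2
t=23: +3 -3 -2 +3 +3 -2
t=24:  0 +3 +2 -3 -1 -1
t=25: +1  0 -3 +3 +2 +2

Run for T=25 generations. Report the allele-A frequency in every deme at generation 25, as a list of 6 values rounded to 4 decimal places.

[0.1667, 0.1000, 0.0000, 0.1667, 0.4000, 0.0667]

t=0: k=[0 0 30 0 0 0]
t=1: x=[0.0000 0.5953 28.8159 0.6212 0.0000 0.0000] k=[0 2 29 0 0 0]
t=2: x=[0.0388 2.4817 27.9072 0.6005 0.0000 0.0000] k=[0 1 30 0 0 0]
t=3: x=[0.0194 1.5482 28.8357 0.6212 0.0000 0.0000] k=[0 2 27 0 0 0]
t=4: x=[0.0388 2.4419 26.0084 0.5591 0.0000 0.0000] k=[1 1 26 0 0 0]
t=5: x=[0.9710 1.4886 25.0378 0.5384 0.0000 0.0000] k=[4 3 23 1 0 0]
t=6: x=[3.8760 3.3957 22.2402 1.4686 0.0212 0.0000] k=[1 0 24 4 0 0]
t=7: x=[0.9515 0.4961 23.1934 4.4524 0.0846 0.0000] k=[0 0 21 2 0 0]
t=8: x=[0.0000 0.4167 20.2915 2.4175 0.0423 0.0000] k=[0 0 18 0 0 0]
t=9: x=[0.0000 0.3572 17.3818 0.3728 0.0000 0.0000] k=[0 0 16 0 0 0]
t=10: x=[0.0000 0.3175 15.4642 0.3314 0.0000 0.0000] k=[0 0 18 0 0 0]
t=11: x=[0.0000 0.3572 17.3818 0.3728 0.0000 0.0000] k=[0 0 15 0 0 0]
t=12: x=[0.0000 0.2976 14.5041 0.3107 0.0000 0.0000] k=[0 2 13 0 0 0]
t=13: x=[0.0388 2.1638 12.6215 0.2693 0.0000 0.0000] k=[3 0 12 1 0 0]
t=14: x=[2.8602 0.2976 11.6389 1.2414 0.0212 0.0000] k=[1 3 11 1 0 0]
t=15: x=[1.0099 3.0976 10.7357 1.2208 0.0212 0.0000] k=[0 3 8 0 3 0]
t=16: x=[0.0582 3.0181 7.8201 0.2279 3.0302 0.0648] k=[0 3 5 0 3 0]
t=17: x=[0.0582 2.9585 4.9169 0.1657 3.0302 0.0648] k=[1 3 2 0 5 3]
t=18: x=[1.0099 2.9188 2.0059 0.1450 5.0940 3.2568] k=[3 3 2 1 4 2]
t=19: x=[2.9188 2.9585 2.0261 1.1174 4.0953 2.1913] k=[3 5 0 3 6 0]
t=20: x=[2.9578 4.8274 0.1622 3.0969 6.0890 0.1296] k=[2 2 0 3 6 0]
t=21: x=[1.9439 1.9453 0.1014 3.0969 6.0890 0.1296] k=[1 0 0 5 7 1]
t=22: x=[0.9515 0.0198 0.1014 5.0877 7.1423 1.2060] k=[1 0 1 2 8 0]
t=23: x=[0.9515 0.0397 1.0135 2.1701 8.0476 0.1727] k=[4 0 0 5 11 0]
t=24: x=[3.8174 0.0794 0.1014 5.1696 11.0505 0.2375] k=[4 3 2 2 10 0]
t=25: x=[3.8760 2.9784 2.0464 2.2320 10.0125 0.2159] k=[5 3 0 5 12 2]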